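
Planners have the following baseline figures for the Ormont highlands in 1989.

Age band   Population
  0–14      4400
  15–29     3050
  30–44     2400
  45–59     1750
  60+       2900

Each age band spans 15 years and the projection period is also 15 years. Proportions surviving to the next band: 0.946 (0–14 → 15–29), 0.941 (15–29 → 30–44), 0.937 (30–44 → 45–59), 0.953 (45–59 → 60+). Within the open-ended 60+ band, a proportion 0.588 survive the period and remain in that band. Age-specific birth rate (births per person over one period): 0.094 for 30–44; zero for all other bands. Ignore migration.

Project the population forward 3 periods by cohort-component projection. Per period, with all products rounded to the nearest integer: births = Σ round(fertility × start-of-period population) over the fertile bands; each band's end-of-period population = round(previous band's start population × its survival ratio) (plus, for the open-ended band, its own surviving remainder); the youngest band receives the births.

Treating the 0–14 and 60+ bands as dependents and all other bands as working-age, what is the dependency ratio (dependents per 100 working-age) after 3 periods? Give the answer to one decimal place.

129.9

(Groups numbered youngest = 1 to oldest = 5.)
After projecting period 1:
Births: 2400 × 0.094 = 226
Group 2: 4400 × 0.946 = 4162
Group 3: 3050 × 0.941 = 2870
Group 4: 2400 × 0.937 = 2249
Group 5: 1750 × 0.953 + 2900 × 0.588 = 1668 + 1705 = 3373
Population now: 0–14=226, 15–29=4162, 30–44=2870, 45–59=2249, 60+=3373
After projecting period 2:
Births: 2870 × 0.094 = 270
Group 2: 226 × 0.946 = 214
Group 3: 4162 × 0.941 = 3916
Group 4: 2870 × 0.937 = 2689
Group 5: 2249 × 0.953 + 3373 × 0.588 = 2143 + 1983 = 4126
Population now: 0–14=270, 15–29=214, 30–44=3916, 45–59=2689, 60+=4126
After projecting period 3:
Births: 3916 × 0.094 = 368
Group 2: 270 × 0.946 = 255
Group 3: 214 × 0.941 = 201
Group 4: 3916 × 0.937 = 3669
Group 5: 2689 × 0.953 + 4126 × 0.588 = 2563 + 2426 = 4989
Population now: 0–14=368, 15–29=255, 30–44=201, 45–59=3669, 60+=4989
Dependents (band 0–14 + band 60+) = 368 + 4989 = 5357; working-age = 4125; ratio = 5357/4125 × 100 = 129.9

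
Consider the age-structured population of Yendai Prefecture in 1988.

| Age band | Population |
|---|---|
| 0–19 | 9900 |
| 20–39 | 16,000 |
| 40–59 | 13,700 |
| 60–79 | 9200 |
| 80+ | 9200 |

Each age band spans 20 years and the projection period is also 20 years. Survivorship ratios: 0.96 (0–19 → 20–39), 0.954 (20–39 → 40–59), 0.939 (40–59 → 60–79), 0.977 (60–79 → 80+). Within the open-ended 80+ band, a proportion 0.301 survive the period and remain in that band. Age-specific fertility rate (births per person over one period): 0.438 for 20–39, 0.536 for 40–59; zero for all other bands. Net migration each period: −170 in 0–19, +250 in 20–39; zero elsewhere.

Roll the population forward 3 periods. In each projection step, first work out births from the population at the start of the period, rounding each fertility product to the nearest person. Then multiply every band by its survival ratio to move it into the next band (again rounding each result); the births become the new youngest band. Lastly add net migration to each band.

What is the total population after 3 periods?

63746

After projecting period 1:
Births: 16000 × 0.438 = 7008  |  13700 × 0.536 = 7343 → 14351
20–39: 9900 × 0.96 = 9504
40–59: 16000 × 0.954 = 15264
60–79: 13700 × 0.939 = 12864
80+: 9200 × 0.977 + 9200 × 0.301 = 8988 + 2769 = 11757
Net migration: 0–19 − 170 → 14181; 20–39 + 250 → 9754
Giving 14181 / 9754 / 15264 / 12864 / 11757.
After projecting period 2:
Births: 9754 × 0.438 = 4272  |  15264 × 0.536 = 8182 → 12454
20–39: 14181 × 0.96 = 13614
40–59: 9754 × 0.954 = 9305
60–79: 15264 × 0.939 = 14333
80+: 12864 × 0.977 + 11757 × 0.301 = 12568 + 3539 = 16107
Net migration: 0–19 − 170 → 12284; 20–39 + 250 → 13864
Giving 12284 / 13864 / 9305 / 14333 / 16107.
After projecting period 3:
Births: 13864 × 0.438 = 6072  |  9305 × 0.536 = 4987 → 11059
20–39: 12284 × 0.96 = 11793
40–59: 13864 × 0.954 = 13226
60–79: 9305 × 0.939 = 8737
80+: 14333 × 0.977 + 16107 × 0.301 = 14003 + 4848 = 18851
Net migration: 0–19 − 170 → 10889; 20–39 + 250 → 12043
Giving 10889 / 12043 / 13226 / 8737 / 18851.
Total after period 3: 10889 + 12043 + 13226 + 8737 + 18851 = 63746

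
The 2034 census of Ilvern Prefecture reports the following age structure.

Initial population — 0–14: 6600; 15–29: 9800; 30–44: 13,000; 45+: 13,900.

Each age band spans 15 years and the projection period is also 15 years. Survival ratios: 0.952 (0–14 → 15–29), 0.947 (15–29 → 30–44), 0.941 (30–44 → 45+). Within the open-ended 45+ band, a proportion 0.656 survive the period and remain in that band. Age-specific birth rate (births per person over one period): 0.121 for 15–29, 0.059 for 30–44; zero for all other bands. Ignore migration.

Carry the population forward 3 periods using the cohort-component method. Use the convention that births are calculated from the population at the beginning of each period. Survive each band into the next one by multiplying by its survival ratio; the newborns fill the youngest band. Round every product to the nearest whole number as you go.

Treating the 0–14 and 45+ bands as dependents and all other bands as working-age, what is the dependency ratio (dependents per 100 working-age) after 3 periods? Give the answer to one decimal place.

701.9

(Groups numbered youngest = 1 to oldest = 4.)
— Period 1 —
Births: 9800 × 0.121 = 1186, 13000 × 0.059 = 767 ⇒ total 1953
Group 2: 6600 × 0.952 = 6283
Group 3: 9800 × 0.947 = 9281
Group 4: 13000 × 0.941 + 13900 × 0.656 = 12233 + 9118 = 21351
End of period: [1953, 6283, 9281, 21351]
— Period 2 —
Births: 6283 × 0.121 = 760, 9281 × 0.059 = 548 ⇒ total 1308
Group 2: 1953 × 0.952 = 1859
Group 3: 6283 × 0.947 = 5950
Group 4: 9281 × 0.941 + 21351 × 0.656 = 8733 + 14006 = 22739
End of period: [1308, 1859, 5950, 22739]
— Period 3 —
Births: 1859 × 0.121 = 225, 5950 × 0.059 = 351 ⇒ total 576
Group 2: 1308 × 0.952 = 1245
Group 3: 1859 × 0.947 = 1760
Group 4: 5950 × 0.941 + 22739 × 0.656 = 5599 + 14917 = 20516
End of period: [576, 1245, 1760, 20516]
Dependents (band 0–14 + band 45+) = 576 + 20516 = 21092; working-age = 3005; ratio = 21092/3005 × 100 = 701.9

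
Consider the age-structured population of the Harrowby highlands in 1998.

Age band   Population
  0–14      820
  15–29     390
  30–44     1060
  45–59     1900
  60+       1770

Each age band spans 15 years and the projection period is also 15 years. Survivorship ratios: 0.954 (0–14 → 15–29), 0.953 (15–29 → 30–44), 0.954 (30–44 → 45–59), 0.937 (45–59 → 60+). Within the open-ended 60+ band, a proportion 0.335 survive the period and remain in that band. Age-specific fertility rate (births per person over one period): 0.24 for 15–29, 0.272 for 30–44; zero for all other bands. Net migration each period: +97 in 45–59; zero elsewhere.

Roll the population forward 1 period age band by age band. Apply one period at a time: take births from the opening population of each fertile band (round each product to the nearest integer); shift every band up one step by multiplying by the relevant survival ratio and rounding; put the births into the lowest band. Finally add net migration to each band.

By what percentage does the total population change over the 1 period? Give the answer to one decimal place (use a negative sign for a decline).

(Groups numbered youngest = 1 to oldest = 5.)
Period 1:
Births: 390 × 0.24 = 94 ; 1060 × 0.272 = 288 → total 382
Group 2: 820 × 0.954 = 782
Group 3: 390 × 0.953 = 372
Group 4: 1060 × 0.954 = 1011
Group 5: 1900 × 0.937 + 1770 × 0.335 = 1780 + 593 = 2373
Net migration: Group 4 + 97 → 1108
Giving 382 / 782 / 372 / 1108 / 2373.
Total: 5940 → 5017; change = -923; percentage change = -15.5%

-15.5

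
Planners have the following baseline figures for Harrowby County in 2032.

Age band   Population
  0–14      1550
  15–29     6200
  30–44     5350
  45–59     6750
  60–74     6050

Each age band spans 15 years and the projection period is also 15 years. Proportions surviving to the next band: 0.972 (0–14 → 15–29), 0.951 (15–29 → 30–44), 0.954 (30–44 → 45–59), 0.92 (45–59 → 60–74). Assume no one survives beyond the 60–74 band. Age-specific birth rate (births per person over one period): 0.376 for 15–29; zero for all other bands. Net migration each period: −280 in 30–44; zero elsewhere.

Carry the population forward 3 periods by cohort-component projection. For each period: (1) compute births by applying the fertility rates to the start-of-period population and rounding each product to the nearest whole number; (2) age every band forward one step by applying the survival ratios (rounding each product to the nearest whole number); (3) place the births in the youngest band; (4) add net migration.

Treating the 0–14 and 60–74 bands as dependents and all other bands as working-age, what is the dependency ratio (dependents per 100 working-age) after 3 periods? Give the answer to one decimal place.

164.0

Let band 1 be 0–14 through band 5 = 60–74.
— Period 1 —
Births: 6200 × 0.376 = 2331
Band 2: 1550 × 0.972 = 1507
Band 3: 6200 × 0.951 = 5896
Band 4: 5350 × 0.954 = 5104
Band 5: 6750 × 0.92 = 6210
Net migration: Band 3 − 280 → 5616
→ [2331, 1507, 5616, 5104, 6210]
— Period 2 —
Births: 1507 × 0.376 = 567
Band 2: 2331 × 0.972 = 2266
Band 3: 1507 × 0.951 = 1433
Band 4: 5616 × 0.954 = 5358
Band 5: 5104 × 0.92 = 4696
Net migration: Band 3 − 280 → 1153
→ [567, 2266, 1153, 5358, 4696]
— Period 3 —
Births: 2266 × 0.376 = 852
Band 2: 567 × 0.972 = 551
Band 3: 2266 × 0.951 = 2155
Band 4: 1153 × 0.954 = 1100
Band 5: 5358 × 0.92 = 4929
Net migration: Band 3 − 280 → 1875
→ [852, 551, 1875, 1100, 4929]
Dependents (band 0–14 + band 60–74) = 852 + 4929 = 5781; working-age = 3526; ratio = 5781/3526 × 100 = 164.0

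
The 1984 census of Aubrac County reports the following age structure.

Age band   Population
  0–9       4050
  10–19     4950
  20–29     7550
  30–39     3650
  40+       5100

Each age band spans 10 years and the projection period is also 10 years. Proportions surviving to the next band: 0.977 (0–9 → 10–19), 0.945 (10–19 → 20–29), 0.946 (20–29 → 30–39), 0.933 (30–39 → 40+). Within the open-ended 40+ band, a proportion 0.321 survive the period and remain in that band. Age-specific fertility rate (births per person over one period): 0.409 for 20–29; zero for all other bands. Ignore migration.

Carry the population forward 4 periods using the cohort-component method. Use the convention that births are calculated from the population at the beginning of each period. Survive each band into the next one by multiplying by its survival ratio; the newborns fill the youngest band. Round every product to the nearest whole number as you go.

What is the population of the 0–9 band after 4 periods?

[period 1]
Births: 7550 * 0.409 = 3088
10–19: 4050 * 0.977 = 3957
20–29: 4950 * 0.945 = 4678
30–39: 7550 * 0.946 = 7142
40+: 3650 * 0.933 + 5100 * 0.321 = 3405 + 1637 = 5042
Giving 3088 / 3957 / 4678 / 7142 / 5042.
[period 2]
Births: 4678 * 0.409 = 1913
10–19: 3088 * 0.977 = 3017
20–29: 3957 * 0.945 = 3739
30–39: 4678 * 0.946 = 4425
40+: 7142 * 0.933 + 5042 * 0.321 = 6663 + 1618 = 8281
Giving 1913 / 3017 / 3739 / 4425 / 8281.
[period 3]
Births: 3739 * 0.409 = 1529
10–19: 1913 * 0.977 = 1869
20–29: 3017 * 0.945 = 2851
30–39: 3739 * 0.946 = 3537
40+: 4425 * 0.933 + 8281 * 0.321 = 4129 + 2658 = 6787
Giving 1529 / 1869 / 2851 / 3537 / 6787.
[period 4]
Births: 2851 * 0.409 = 1166
10–19: 1529 * 0.977 = 1494
20–29: 1869 * 0.945 = 1766
30–39: 2851 * 0.946 = 2697
40+: 3537 * 0.933 + 6787 * 0.321 = 3300 + 2179 = 5479
Giving 1166 / 1494 / 1766 / 2697 / 5479.

1166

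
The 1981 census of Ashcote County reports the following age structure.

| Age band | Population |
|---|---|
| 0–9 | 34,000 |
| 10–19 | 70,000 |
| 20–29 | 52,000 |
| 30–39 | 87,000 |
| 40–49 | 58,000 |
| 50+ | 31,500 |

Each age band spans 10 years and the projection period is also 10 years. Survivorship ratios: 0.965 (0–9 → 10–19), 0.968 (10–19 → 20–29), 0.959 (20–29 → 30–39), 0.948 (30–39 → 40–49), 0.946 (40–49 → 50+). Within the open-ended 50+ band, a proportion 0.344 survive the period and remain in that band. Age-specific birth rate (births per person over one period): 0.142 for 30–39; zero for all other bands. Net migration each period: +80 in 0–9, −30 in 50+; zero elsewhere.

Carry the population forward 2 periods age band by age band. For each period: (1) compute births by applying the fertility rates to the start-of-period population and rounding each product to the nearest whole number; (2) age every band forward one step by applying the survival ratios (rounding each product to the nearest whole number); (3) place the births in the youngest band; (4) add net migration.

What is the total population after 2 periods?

[period 1]
Births: 87000 × 0.142 = 12354
10–19: 34000 × 0.965 = 32810
20–29: 70000 × 0.968 = 67760
30–39: 52000 × 0.959 = 49868
40–49: 87000 × 0.948 = 82476
50+: 58000 × 0.946 + 31500 × 0.344 = 54868 + 10836 = 65704
Net migration: 0–9 + 80 → 12434; 50+ − 30 → 65674
Giving 12434 / 32810 / 67760 / 49868 / 82476 / 65674.
[period 2]
Births: 49868 × 0.142 = 7081
10–19: 12434 × 0.965 = 11999
20–29: 32810 × 0.968 = 31760
30–39: 67760 × 0.959 = 64982
40–49: 49868 × 0.948 = 47275
50+: 82476 × 0.946 + 65674 × 0.344 = 78022 + 22592 = 100614
Net migration: 0–9 + 80 → 7161; 50+ − 30 → 100584
Giving 7161 / 11999 / 31760 / 64982 / 47275 / 100584.
Total after period 2: 7161 + 11999 + 31760 + 64982 + 47275 + 100584 = 263761

263761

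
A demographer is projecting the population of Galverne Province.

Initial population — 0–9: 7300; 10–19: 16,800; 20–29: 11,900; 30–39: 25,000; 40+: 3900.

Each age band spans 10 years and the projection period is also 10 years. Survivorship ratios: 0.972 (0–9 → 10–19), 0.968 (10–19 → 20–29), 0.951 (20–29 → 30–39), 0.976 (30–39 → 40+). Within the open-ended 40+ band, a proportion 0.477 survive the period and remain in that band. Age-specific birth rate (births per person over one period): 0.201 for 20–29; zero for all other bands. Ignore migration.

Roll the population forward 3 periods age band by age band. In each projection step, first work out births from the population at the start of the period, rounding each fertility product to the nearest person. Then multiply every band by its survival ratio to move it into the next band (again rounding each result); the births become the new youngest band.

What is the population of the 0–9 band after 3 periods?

— Period 1 —
Births: 11900 × 0.201 = 2392
10–19: 7300 × 0.972 = 7096
20–29: 16800 × 0.968 = 16262
30–39: 11900 × 0.951 = 11317
40+: 25000 × 0.976 + 3900 × 0.477 = 24400 + 1860 = 26260
End of period: [2392, 7096, 16262, 11317, 26260]
— Period 2 —
Births: 16262 × 0.201 = 3269
10–19: 2392 × 0.972 = 2325
20–29: 7096 × 0.968 = 6869
30–39: 16262 × 0.951 = 15465
40+: 11317 × 0.976 + 26260 × 0.477 = 11045 + 12526 = 23571
End of period: [3269, 2325, 6869, 15465, 23571]
— Period 3 —
Births: 6869 × 0.201 = 1381
10–19: 3269 × 0.972 = 3177
20–29: 2325 × 0.968 = 2251
30–39: 6869 × 0.951 = 6532
40+: 15465 × 0.976 + 23571 × 0.477 = 15094 + 11243 = 26337
End of period: [1381, 3177, 2251, 6532, 26337]

1381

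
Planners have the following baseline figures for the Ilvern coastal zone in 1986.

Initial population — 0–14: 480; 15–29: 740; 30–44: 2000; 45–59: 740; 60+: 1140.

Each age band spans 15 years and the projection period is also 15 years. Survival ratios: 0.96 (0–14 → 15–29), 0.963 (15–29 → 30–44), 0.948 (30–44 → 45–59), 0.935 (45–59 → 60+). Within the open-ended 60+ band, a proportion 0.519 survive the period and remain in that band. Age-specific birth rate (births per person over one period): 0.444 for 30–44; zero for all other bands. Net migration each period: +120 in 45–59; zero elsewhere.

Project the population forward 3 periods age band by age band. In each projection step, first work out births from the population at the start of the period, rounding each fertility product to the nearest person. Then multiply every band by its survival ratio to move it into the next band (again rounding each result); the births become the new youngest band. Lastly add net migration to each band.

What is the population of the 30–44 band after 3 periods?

820

(Bands numbered youngest = 1 to oldest = 5.)
After projecting period 1:
Births: 2000 × 0.444 = 888
Band 2: 480 × 0.96 = 461
Band 3: 740 × 0.963 = 713
Band 4: 2000 × 0.948 = 1896
Band 5: 740 × 0.935 + 1140 × 0.519 = 692 + 592 = 1284
Net migration: Band 4 + 120 → 2016
Population now: 0–14=888, 15–29=461, 30–44=713, 45–59=2016, 60+=1284
After projecting period 2:
Births: 713 × 0.444 = 317
Band 2: 888 × 0.96 = 852
Band 3: 461 × 0.963 = 444
Band 4: 713 × 0.948 = 676
Band 5: 2016 × 0.935 + 1284 × 0.519 = 1885 + 666 = 2551
Net migration: Band 4 + 120 → 796
Population now: 0–14=317, 15–29=852, 30–44=444, 45–59=796, 60+=2551
After projecting period 3:
Births: 444 × 0.444 = 197
Band 2: 317 × 0.96 = 304
Band 3: 852 × 0.963 = 820
Band 4: 444 × 0.948 = 421
Band 5: 796 × 0.935 + 2551 × 0.519 = 744 + 1324 = 2068
Net migration: Band 4 + 120 → 541
Population now: 0–14=197, 15–29=304, 30–44=820, 45–59=541, 60+=2068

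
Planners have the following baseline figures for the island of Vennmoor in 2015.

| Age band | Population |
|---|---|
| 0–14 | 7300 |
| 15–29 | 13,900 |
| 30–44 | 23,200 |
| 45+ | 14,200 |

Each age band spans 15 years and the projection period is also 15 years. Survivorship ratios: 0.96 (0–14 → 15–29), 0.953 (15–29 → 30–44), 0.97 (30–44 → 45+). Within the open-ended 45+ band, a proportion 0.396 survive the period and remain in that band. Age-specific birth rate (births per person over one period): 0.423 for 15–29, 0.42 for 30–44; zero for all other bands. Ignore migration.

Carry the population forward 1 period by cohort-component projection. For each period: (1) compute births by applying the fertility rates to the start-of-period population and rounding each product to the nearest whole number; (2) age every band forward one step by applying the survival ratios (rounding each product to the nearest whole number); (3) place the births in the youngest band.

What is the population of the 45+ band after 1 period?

Period 1.
Births: 13900 * 0.423 = 5880, 23200 * 0.42 = 9744 → 15624
15–29: 7300 * 0.96 = 7008
30–44: 13900 * 0.953 = 13247
45+: 23200 * 0.97 + 14200 * 0.396 = 22504 + 5623 = 28127
Population now: 0–14=15624, 15–29=7008, 30–44=13247, 45+=28127

28127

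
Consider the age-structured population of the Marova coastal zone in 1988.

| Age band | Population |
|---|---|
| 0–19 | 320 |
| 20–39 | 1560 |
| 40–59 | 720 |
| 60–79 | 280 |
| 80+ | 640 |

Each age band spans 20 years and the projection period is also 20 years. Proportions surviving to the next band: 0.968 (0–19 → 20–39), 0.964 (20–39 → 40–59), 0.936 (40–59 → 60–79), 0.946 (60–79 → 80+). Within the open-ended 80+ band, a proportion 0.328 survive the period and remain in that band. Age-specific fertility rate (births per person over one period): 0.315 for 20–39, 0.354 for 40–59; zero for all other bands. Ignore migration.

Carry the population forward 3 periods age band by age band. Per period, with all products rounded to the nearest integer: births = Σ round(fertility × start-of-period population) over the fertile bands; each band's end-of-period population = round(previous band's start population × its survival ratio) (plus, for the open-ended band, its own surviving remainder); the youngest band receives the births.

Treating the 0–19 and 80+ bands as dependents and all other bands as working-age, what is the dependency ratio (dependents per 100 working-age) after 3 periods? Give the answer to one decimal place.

121.4

Period 1:
Births: 1560 × 0.315 = 491 ; 720 × 0.354 = 255 ⇒ total 746
20–39: 320 × 0.968 = 310
40–59: 1560 × 0.964 = 1504
60–79: 720 × 0.936 = 674
80+: 280 × 0.946 + 640 × 0.328 = 265 + 210 = 475
Giving 746 / 310 / 1504 / 674 / 475.
Period 2:
Births: 310 × 0.315 = 98 ; 1504 × 0.354 = 532 ⇒ total 630
20–39: 746 × 0.968 = 722
40–59: 310 × 0.964 = 299
60–79: 1504 × 0.936 = 1408
80+: 674 × 0.946 + 475 × 0.328 = 638 + 156 = 794
Giving 630 / 722 / 299 / 1408 / 794.
Period 3:
Births: 722 × 0.315 = 227 ; 299 × 0.354 = 106 ⇒ total 333
20–39: 630 × 0.968 = 610
40–59: 722 × 0.964 = 696
60–79: 299 × 0.936 = 280
80+: 1408 × 0.946 + 794 × 0.328 = 1332 + 260 = 1592
Giving 333 / 610 / 696 / 280 / 1592.
Dependents (band 0–19 + band 80+) = 333 + 1592 = 1925; working-age = 1586; ratio = 1925/1586 × 100 = 121.4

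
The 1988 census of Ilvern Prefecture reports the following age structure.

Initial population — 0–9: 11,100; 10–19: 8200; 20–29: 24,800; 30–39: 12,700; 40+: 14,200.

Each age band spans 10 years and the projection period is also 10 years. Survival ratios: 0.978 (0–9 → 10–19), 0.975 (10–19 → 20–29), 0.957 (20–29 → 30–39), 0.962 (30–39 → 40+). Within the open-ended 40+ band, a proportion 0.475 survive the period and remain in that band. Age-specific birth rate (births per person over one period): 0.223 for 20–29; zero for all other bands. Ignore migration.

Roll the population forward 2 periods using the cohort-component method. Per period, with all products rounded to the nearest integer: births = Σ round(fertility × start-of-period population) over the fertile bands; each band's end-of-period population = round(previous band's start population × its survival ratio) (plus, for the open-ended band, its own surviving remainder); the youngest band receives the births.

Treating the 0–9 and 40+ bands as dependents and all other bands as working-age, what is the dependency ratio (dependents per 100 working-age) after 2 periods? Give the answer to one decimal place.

142.2

Period 1.
Births: 24800 × 0.223 = 5530
10–19: 11100 × 0.978 = 10856
20–29: 8200 × 0.975 = 7995
30–39: 24800 × 0.957 = 23734
40+: 12700 × 0.962 + 14200 × 0.475 = 12217 + 6745 = 18962
End of period: [5530, 10856, 7995, 23734, 18962]
Period 2.
Births: 7995 × 0.223 = 1783
10–19: 5530 × 0.978 = 5408
20–29: 10856 × 0.975 = 10585
30–39: 7995 × 0.957 = 7651
40+: 23734 × 0.962 + 18962 × 0.475 = 22832 + 9007 = 31839
End of period: [1783, 5408, 10585, 7651, 31839]
Dependents (band 0–9 + band 40+) = 1783 + 31839 = 33622; working-age = 23644; ratio = 33622/23644 × 100 = 142.2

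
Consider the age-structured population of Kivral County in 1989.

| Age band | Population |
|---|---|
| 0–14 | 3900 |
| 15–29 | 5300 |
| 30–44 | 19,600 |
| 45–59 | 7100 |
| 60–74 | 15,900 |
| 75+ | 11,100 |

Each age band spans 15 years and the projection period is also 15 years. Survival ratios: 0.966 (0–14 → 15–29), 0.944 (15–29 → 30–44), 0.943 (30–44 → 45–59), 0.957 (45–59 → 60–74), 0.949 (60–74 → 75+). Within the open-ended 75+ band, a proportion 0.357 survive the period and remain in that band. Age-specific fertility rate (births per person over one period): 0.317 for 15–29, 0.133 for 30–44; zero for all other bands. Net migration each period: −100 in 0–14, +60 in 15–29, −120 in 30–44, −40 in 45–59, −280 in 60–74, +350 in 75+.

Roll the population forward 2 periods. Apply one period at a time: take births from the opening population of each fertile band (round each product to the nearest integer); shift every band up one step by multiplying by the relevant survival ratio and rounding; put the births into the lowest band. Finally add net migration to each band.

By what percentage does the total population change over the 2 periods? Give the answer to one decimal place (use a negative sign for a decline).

-28.8

Numbering the groups 1..6 from youngest to oldest:
Period 1.
Births: 5300 × 0.317 = 1680  |  19600 × 0.133 = 2607 → total 4287
Group 2: 3900 × 0.966 = 3767
Group 3: 5300 × 0.944 = 5003
Group 4: 19600 × 0.943 = 18483
Group 5: 7100 × 0.957 = 6795
Group 6: 15900 × 0.949 + 11100 × 0.357 = 15089 + 3963 = 19052
Net migration: Group 1 − 100 → 4187; Group 2 + 60 → 3827; Group 3 − 120 → 4883; Group 4 − 40 → 18443; Group 5 − 280 → 6515; Group 6 + 350 → 19402
→ [4187, 3827, 4883, 18443, 6515, 19402]
Period 2.
Births: 3827 × 0.317 = 1213  |  4883 × 0.133 = 649 → total 1862
Group 2: 4187 × 0.966 = 4045
Group 3: 3827 × 0.944 = 3613
Group 4: 4883 × 0.943 = 4605
Group 5: 18443 × 0.957 = 17650
Group 6: 6515 × 0.949 + 19402 × 0.357 = 6183 + 6927 = 13110
Net migration: Group 1 − 100 → 1762; Group 2 + 60 → 4105; Group 3 − 120 → 3493; Group 4 − 40 → 4565; Group 5 − 280 → 17370; Group 6 + 350 → 13460
→ [1762, 4105, 3493, 4565, 17370, 13460]
Total: 62900 → 44755; change = -18145; percentage change = -28.8%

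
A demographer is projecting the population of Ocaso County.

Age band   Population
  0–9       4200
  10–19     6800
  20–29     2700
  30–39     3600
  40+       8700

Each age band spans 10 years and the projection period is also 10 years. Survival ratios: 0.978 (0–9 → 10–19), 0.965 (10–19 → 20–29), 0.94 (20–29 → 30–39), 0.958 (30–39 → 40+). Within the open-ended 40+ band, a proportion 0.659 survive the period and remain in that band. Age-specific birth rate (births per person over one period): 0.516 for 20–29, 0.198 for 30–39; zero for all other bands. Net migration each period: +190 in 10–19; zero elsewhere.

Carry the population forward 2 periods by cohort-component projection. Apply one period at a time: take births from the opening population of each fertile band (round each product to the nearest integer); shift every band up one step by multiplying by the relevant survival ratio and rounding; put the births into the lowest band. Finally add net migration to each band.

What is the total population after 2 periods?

Call the groups 1 to 5, youngest first.
— Period 1 —
Births: 2700 × 0.516 = 1393  |  3600 × 0.198 = 713 → 2106
Group 2: 4200 × 0.978 = 4108
Group 3: 6800 × 0.965 = 6562
Group 4: 2700 × 0.94 = 2538
Group 5: 3600 × 0.958 + 8700 × 0.659 = 3449 + 5733 = 9182
Net migration: Group 2 + 190 → 4298
End of period: [2106, 4298, 6562, 2538, 9182]
— Period 2 —
Births: 6562 × 0.516 = 3386  |  2538 × 0.198 = 503 → 3889
Group 2: 2106 × 0.978 = 2060
Group 3: 4298 × 0.965 = 4148
Group 4: 6562 × 0.94 = 6168
Group 5: 2538 × 0.958 + 9182 × 0.659 = 2431 + 6051 = 8482
Net migration: Group 2 + 190 → 2250
End of period: [3889, 2250, 4148, 6168, 8482]
Total after period 2: 3889 + 2250 + 4148 + 6168 + 8482 = 24937

24937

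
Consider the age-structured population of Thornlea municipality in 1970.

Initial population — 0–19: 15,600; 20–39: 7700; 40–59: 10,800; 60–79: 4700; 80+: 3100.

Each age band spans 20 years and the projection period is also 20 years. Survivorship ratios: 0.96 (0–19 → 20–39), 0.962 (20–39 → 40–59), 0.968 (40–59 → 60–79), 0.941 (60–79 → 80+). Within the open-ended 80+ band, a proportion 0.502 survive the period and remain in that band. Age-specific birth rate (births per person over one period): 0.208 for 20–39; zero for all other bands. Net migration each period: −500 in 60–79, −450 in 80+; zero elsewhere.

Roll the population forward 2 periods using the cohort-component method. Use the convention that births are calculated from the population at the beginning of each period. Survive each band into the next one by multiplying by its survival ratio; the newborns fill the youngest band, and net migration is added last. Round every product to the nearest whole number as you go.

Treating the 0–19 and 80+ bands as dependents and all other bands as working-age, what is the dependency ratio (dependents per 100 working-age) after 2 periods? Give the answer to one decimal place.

Let group 1 be 0–19 through group 5 = 80+.
— Period 1 —
Births: 7700 × 0.208 = 1602
Group 2: 15600 × 0.96 = 14976
Group 3: 7700 × 0.962 = 7407
Group 4: 10800 × 0.968 = 10454
Group 5: 4700 × 0.941 + 3100 × 0.502 = 4423 + 1556 = 5979
Net migration: Group 4 − 500 → 9954; Group 5 − 450 → 5529
Giving 1602 / 14976 / 7407 / 9954 / 5529.
— Period 2 —
Births: 14976 × 0.208 = 3115
Group 2: 1602 × 0.96 = 1538
Group 3: 14976 × 0.962 = 14407
Group 4: 7407 × 0.968 = 7170
Group 5: 9954 × 0.941 + 5529 × 0.502 = 9367 + 2776 = 12143
Net migration: Group 4 − 500 → 6670; Group 5 − 450 → 11693
Giving 3115 / 1538 / 14407 / 6670 / 11693.
Dependents (band 0–19 + band 80+) = 3115 + 11693 = 14808; working-age = 22615; ratio = 14808/22615 × 100 = 65.5

65.5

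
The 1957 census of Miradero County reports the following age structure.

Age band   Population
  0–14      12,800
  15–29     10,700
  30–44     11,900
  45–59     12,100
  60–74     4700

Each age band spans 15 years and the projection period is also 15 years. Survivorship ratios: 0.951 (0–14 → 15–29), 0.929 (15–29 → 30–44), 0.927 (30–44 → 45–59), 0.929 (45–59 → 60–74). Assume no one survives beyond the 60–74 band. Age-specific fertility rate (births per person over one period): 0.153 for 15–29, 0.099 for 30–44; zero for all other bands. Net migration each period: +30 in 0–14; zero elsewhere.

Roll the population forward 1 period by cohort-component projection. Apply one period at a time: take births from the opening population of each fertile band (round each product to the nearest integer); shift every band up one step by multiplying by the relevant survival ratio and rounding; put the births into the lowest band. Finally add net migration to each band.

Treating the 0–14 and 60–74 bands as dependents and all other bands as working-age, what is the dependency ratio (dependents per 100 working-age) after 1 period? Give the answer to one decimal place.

42.5

(Bands numbered youngest = 1 to oldest = 5.)
[period 1]
Births: 10700 × 0.153 = 1637  |  11900 × 0.099 = 1178 — total 2815
Band 2: 12800 × 0.951 = 12173
Band 3: 10700 × 0.929 = 9940
Band 4: 11900 × 0.927 = 11031
Band 5: 12100 × 0.929 = 11241
Net migration: Band 1 + 30 → 2845
Population now: 0–14=2845, 15–29=12173, 30–44=9940, 45–59=11031, 60–74=11241
Dependents (band 0–14 + band 60–74) = 2845 + 11241 = 14086; working-age = 33144; ratio = 14086/33144 × 100 = 42.5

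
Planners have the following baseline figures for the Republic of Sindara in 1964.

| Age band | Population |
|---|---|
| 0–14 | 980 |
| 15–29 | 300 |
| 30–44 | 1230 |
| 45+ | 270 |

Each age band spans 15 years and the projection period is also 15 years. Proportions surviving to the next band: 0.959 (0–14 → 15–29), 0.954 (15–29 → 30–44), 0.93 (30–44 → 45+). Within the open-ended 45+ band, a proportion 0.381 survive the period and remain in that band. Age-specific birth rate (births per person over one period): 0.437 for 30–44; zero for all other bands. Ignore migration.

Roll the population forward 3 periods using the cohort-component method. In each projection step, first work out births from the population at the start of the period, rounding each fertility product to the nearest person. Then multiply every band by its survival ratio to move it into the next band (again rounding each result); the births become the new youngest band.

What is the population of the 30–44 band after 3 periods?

Period 1.
Births: 1230 × 0.437 = 538
15–29: 980 × 0.959 = 940
30–44: 300 × 0.954 = 286
45+: 1230 × 0.93 + 270 × 0.381 = 1144 + 103 = 1247
Population now: 0–14=538, 15–29=940, 30–44=286, 45+=1247
Period 2.
Births: 286 × 0.437 = 125
15–29: 538 × 0.959 = 516
30–44: 940 × 0.954 = 897
45+: 286 × 0.93 + 1247 × 0.381 = 266 + 475 = 741
Population now: 0–14=125, 15–29=516, 30–44=897, 45+=741
Period 3.
Births: 897 × 0.437 = 392
15–29: 125 × 0.959 = 120
30–44: 516 × 0.954 = 492
45+: 897 × 0.93 + 741 × 0.381 = 834 + 282 = 1116
Population now: 0–14=392, 15–29=120, 30–44=492, 45+=1116

492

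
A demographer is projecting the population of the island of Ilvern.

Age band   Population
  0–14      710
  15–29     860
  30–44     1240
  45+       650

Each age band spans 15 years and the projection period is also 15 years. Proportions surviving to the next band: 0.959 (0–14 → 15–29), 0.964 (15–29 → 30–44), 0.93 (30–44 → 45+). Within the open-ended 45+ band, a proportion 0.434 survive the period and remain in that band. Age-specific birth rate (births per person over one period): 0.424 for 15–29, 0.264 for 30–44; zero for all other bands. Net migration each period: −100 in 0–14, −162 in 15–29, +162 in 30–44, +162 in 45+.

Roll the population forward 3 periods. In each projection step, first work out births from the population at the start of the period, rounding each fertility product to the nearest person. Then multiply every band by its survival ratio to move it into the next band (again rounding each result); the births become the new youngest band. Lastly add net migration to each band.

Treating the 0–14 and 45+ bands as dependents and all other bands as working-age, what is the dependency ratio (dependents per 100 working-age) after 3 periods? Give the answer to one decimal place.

237.3

Period 1:
Births: 860 × 0.424 = 365  |  1240 × 0.264 = 327 — total 692
15–29: 710 × 0.959 = 681
30–44: 860 × 0.964 = 829
45+: 1240 × 0.93 + 650 × 0.434 = 1153 + 282 = 1435
Net migration: 0–14 − 100 → 592; 15–29 − 162 → 519; 30–44 + 162 → 991; 45+ + 162 → 1597
Population now: 0–14=592, 15–29=519, 30–44=991, 45+=1597
Period 2:
Births: 519 × 0.424 = 220  |  991 × 0.264 = 262 — total 482
15–29: 592 × 0.959 = 568
30–44: 519 × 0.964 = 500
45+: 991 × 0.93 + 1597 × 0.434 = 922 + 693 = 1615
Net migration: 0–14 − 100 → 382; 15–29 − 162 → 406; 30–44 + 162 → 662; 45+ + 162 → 1777
Population now: 0–14=382, 15–29=406, 30–44=662, 45+=1777
Period 3:
Births: 406 × 0.424 = 172  |  662 × 0.264 = 175 — total 347
15–29: 382 × 0.959 = 366
30–44: 406 × 0.964 = 391
45+: 662 × 0.93 + 1777 × 0.434 = 616 + 771 = 1387
Net migration: 0–14 − 100 → 247; 15–29 − 162 → 204; 30–44 + 162 → 553; 45+ + 162 → 1549
Population now: 0–14=247, 15–29=204, 30–44=553, 45+=1549
Dependents (band 0–14 + band 45+) = 247 + 1549 = 1796; working-age = 757; ratio = 1796/757 × 100 = 237.3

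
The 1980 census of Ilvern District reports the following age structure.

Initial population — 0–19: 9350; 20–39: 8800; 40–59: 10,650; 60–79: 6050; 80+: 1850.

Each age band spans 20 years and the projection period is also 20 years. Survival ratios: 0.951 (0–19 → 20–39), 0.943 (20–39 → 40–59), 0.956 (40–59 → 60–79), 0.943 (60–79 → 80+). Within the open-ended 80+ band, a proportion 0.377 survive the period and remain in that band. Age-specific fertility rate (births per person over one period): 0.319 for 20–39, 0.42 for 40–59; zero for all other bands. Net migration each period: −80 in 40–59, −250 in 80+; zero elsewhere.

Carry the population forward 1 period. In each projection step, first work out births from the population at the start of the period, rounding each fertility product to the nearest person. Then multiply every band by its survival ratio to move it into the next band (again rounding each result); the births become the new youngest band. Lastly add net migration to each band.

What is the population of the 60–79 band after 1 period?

Period 1:
Births: 8800 × 0.319 = 2807  |  10650 × 0.42 = 4473 ⇒ total 7280
20–39: 9350 × 0.951 = 8892
40–59: 8800 × 0.943 = 8298
60–79: 10650 × 0.956 = 10181
80+: 6050 × 0.943 + 1850 × 0.377 = 5705 + 697 = 6402
Net migration: 40–59 − 80 → 8218; 80+ − 250 → 6152
→ [7280, 8892, 8218, 10181, 6152]

10181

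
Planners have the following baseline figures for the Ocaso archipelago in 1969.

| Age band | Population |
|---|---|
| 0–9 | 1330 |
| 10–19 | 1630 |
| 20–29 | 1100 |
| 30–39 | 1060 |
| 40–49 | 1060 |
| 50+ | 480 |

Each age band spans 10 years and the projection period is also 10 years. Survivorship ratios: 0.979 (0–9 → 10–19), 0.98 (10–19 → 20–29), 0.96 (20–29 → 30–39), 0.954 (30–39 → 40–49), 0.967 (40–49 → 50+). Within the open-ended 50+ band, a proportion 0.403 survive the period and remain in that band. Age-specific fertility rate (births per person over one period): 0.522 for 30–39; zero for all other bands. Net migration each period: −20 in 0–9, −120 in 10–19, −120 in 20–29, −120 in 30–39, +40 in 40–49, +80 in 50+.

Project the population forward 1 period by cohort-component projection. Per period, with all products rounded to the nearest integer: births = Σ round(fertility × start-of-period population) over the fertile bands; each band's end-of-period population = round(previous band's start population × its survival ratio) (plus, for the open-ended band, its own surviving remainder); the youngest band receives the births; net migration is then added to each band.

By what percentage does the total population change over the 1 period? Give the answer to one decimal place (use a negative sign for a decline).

— Period 1 —
Births: 1060 × 0.522 = 553
10–19: 1330 × 0.979 = 1302
20–29: 1630 × 0.98 = 1597
30–39: 1100 × 0.96 = 1056
40–49: 1060 × 0.954 = 1011
50+: 1060 × 0.967 + 480 × 0.403 = 1025 + 193 = 1218
Net migration: 0–9 − 20 → 533; 10–19 − 120 → 1182; 20–29 − 120 → 1477; 30–39 − 120 → 936; 40–49 + 40 → 1051; 50+ + 80 → 1298
End of period: [533, 1182, 1477, 936, 1051, 1298]
Total: 6660 → 6477; change = -183; percentage change = -2.7%

-2.7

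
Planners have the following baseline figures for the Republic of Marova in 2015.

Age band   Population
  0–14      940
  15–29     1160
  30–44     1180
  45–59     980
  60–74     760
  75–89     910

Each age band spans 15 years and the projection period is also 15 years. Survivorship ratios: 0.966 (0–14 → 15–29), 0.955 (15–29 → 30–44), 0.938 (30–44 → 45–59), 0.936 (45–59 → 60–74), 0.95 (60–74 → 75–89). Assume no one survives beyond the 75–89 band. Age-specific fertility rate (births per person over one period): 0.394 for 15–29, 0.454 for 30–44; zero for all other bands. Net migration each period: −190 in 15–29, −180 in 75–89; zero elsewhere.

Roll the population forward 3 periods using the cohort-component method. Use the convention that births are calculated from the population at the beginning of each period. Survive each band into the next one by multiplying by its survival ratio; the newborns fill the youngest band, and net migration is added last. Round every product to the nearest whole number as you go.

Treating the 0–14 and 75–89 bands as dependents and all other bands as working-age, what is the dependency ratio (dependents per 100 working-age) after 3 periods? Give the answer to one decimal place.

Call the bands 1 to 6, youngest first.
— Period 1 —
Births: 1160 × 0.394 = 457 ; 1180 × 0.454 = 536 → 993
Band 2: 940 × 0.966 = 908
Band 3: 1160 × 0.955 = 1108
Band 4: 1180 × 0.938 = 1107
Band 5: 980 × 0.936 = 917
Band 6: 760 × 0.95 = 722
Net migration: Band 2 − 190 → 718; Band 6 − 180 → 542
Giving 993 / 718 / 1108 / 1107 / 917 / 542.
— Period 2 —
Births: 718 × 0.394 = 283 ; 1108 × 0.454 = 503 → 786
Band 2: 993 × 0.966 = 959
Band 3: 718 × 0.955 = 686
Band 4: 1108 × 0.938 = 1039
Band 5: 1107 × 0.936 = 1036
Band 6: 917 × 0.95 = 871
Net migration: Band 2 − 190 → 769; Band 6 − 180 → 691
Giving 786 / 769 / 686 / 1039 / 1036 / 691.
— Period 3 —
Births: 769 × 0.394 = 303 ; 686 × 0.454 = 311 → 614
Band 2: 786 × 0.966 = 759
Band 3: 769 × 0.955 = 734
Band 4: 686 × 0.938 = 643
Band 5: 1039 × 0.936 = 973
Band 6: 1036 × 0.95 = 984
Net migration: Band 2 − 190 → 569; Band 6 − 180 → 804
Giving 614 / 569 / 734 / 643 / 973 / 804.
Dependents (band 0–14 + band 75–89) = 614 + 804 = 1418; working-age = 2919; ratio = 1418/2919 × 100 = 48.6

48.6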